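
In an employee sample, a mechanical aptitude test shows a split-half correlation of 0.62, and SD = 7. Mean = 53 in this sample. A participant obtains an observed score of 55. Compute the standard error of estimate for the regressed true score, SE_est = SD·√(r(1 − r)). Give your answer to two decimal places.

r_full = 2·0.62 / (1 + 0.62) ≈ 0.7654
SE_est = 7.0000·√[r(1 − r)] ≈ 2.9661

2.97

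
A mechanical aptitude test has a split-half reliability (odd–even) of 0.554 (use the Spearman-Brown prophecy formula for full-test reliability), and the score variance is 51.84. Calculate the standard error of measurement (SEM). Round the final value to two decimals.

3.86

SD = √51.84 ≃ 7.200
r_full = 2·0.554 / (1 + 0.554) ≃ 0.713
SEM = 7.200 × √(1 − 0.713) = 7.200 × √0.287 ≃ 7.200 × 0.536 ≃ 3.857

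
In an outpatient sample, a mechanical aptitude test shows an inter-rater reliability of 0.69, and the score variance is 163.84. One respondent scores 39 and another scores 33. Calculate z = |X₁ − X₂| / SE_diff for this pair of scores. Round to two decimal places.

SD = √163.84 ≈ 12.800
SEM = 12.800 · √(1 − 0.690) = 12.800 · √0.310 ≈ 12.800 · 0.557 ≈ 7.127
SE_diff = √2 · SEM ≈ 10.079
z = |39 − 33| / 10.079 = 6 / 10.079 ≈ 0.595

0.60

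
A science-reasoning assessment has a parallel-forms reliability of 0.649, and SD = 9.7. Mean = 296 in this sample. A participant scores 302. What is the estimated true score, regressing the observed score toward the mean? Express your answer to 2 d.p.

299.89

Estimated true score = 0.649×302 + (1 − 0.649)×296 ≈ 299.894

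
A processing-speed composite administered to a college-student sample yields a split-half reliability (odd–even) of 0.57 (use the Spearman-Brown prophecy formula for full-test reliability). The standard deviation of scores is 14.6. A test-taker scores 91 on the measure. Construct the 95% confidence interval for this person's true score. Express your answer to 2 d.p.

[76.02, 105.98]

Spearman-Brown: r = 2(0.57) / (1 + 0.57) = 1.14000 / 1.57000 ≈ 0.72611
SEM = 14.60000 * √(1 − 0.72611) = 14.60000 * √0.27389 ≈ 14.60000 * 0.52334 ≈ 7.64077
Margin = 1.96 * 7.64077 ≈ 14.97591
Interval: (76.02409, 105.97591)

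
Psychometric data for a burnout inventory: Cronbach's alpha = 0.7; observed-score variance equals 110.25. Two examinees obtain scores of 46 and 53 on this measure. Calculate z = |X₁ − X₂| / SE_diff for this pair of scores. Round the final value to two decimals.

0.86

σ = 110.25^(1/2) = 10.5000
SEM = 10.5000 * √(1 − 0.7000) = 10.5000 * √0.3000 ≈ 10.5000 * 0.5477 ≈ 5.7511
SE_diff = √2 * SEM ≈ 8.1333
z = |46 − 53| / 8.1333 = 7 / 8.1333 ≈ 0.8607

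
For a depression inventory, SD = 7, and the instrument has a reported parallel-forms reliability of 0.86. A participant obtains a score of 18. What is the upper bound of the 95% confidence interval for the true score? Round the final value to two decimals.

23.13

SEM = 7.000 · √(1 − 0.860) = 7.000 · √0.140 ≈ 7.000 · 0.374 ≈ 2.619
Margin = 1.96 · 2.619 ≈ 5.134
Upper limit = 18 + 5.134 ≈ 23.134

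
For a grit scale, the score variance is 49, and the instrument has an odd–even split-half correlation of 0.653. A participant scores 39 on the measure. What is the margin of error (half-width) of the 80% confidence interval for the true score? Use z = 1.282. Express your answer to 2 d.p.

4.11

SD = √49 = 7.0000
r_full = 2·0.653 / (1 + 0.653) ≈ 0.7901
The standard error of measurement is 7.0000×√(1 − 0.7901) ≈ 7.0000×0.4582 ≈ 3.2072.
Half-width = 1.282×3.2072 ≈ 4.1116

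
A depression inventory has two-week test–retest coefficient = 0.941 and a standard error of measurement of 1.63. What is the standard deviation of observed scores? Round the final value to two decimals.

σ = SEM·(1 − r)^(−1/2) ≈ 1.63×4.117 ≈ 6.711

6.71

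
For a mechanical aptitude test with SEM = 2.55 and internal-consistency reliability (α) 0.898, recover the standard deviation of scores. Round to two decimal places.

7.98

SD = 2.55 / √(1 − 0.898) ≈ 7.9844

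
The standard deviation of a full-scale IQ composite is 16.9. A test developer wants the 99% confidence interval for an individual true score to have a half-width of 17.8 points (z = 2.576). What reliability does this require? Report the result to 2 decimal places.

0.83

Required SEM = 17.8 / 2.576 ≃ 6.910
Required reliability = 1 − (SEM/SD)² = 1 − 0.167 ≃ 0.833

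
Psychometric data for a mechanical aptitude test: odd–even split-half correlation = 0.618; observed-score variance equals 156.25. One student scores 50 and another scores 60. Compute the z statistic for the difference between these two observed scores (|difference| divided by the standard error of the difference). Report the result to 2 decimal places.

SD = √156.25 ≈ 12.500
r_full = 2·0.618 / (1 + 0.618) ≈ 0.764
SEM = 12.500·√(1 − 0.764) ≈ 6.074
SE_diff = SEM · √2 ≈ 6.074 · 1.414 ≈ 8.589
z = |50 − 60| / 8.589 = 10 / 8.589 ≈ 1.164

1.16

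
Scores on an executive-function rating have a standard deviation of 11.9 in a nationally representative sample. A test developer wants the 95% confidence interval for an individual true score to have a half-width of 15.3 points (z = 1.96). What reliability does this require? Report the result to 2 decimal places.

SEM needed = half-width / z = 15.3/1.96 ≈ 7.8061
r = 1 − (7.8061/11.9)² ≈ 1 − 0.4303 ≈ 0.5697

0.57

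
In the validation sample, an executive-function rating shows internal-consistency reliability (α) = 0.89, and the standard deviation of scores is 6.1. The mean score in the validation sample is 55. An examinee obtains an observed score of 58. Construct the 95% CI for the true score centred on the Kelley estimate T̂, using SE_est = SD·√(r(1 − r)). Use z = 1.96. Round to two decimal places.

T̂ = 0.89000(58) + 0.11000(55) ≈ 57.67000
SE_est = SD * √(r(1 − r)) = 6.10000 * √0.09790 ≈ 6.10000 * 0.31289 ≈ 1.90863
95% CI: 57.67000 ± 3.74091 ≈ (53.92909, 61.41091)

[53.93, 61.41]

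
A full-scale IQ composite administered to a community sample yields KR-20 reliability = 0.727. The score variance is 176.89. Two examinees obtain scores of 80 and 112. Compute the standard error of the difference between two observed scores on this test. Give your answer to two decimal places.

SD = √176.89 = 13.300
SEM = 13.300*√(1 − 0.727) ≈ 6.949
SE_diff = √2 * SEM ≈ 9.828

9.83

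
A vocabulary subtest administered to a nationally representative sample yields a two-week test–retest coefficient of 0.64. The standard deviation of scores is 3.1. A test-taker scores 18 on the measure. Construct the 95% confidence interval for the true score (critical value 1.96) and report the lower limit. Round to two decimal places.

SEM = 3.1000 * √(1 − 0.6400) = 3.1000 * √0.3600 ≃ 3.1000 * 0.6000 ≃ 1.8600
Half-width = 1.96*1.8600 ≃ 3.6456
Lower limit = 18 − 3.6456 ≃ 14.3544

14.35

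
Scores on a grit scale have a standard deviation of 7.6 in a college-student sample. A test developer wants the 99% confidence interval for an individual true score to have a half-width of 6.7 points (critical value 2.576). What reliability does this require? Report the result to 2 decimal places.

0.88

SEM needed = half-width / z = 6.7/2.576 ≈ 2.6009
Required reliability = 1 − (SEM/SD)² = 1 − 0.1171 ≈ 0.8829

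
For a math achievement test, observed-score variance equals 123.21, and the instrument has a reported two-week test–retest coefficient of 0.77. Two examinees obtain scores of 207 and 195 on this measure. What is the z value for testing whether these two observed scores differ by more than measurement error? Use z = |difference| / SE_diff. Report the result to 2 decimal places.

SD = √123.21 ≈ 11.100
The standard error of measurement is 11.100×√(1 − 0.770) ≈ 11.100×0.480 ≈ 5.323.
Standard error of the difference = 5.323·√2 ≈ 7.528
z = |207 − 195| / 7.528 = 12 / 7.528 ≈ 1.594

1.59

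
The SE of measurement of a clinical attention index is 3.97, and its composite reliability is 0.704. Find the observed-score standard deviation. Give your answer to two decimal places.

7.30

SD = SEM / √(1 − r) = 3.97 / √0.296 ≃ 3.97 / 0.544 ≃ 7.297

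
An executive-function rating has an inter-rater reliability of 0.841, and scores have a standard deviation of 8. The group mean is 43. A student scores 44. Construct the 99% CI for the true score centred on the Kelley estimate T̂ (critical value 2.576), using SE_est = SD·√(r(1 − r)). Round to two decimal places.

[36.31, 51.38]

T̂ = 0.8410(44) + 0.1590(43) ≈ 43.8410
SE_est = 8.0000·√[r(1 − r)] ≈ 2.9254
CI = 43.8410 ± 2.576 · 2.9254 → [36.3051, 51.3769]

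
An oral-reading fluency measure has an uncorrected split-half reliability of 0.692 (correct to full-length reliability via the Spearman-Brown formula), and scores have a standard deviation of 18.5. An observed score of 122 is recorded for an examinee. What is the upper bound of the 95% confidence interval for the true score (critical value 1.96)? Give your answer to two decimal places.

137.47

Spearman-Brown: r = 2(0.692) / (1 + 0.692) = 1.38400 / 1.69200 ≈ 0.81797
SEM = 18.50000 · √(1 − 0.81797) = 18.50000 · √0.18203 ≈ 18.50000 · 0.42665 ≈ 7.89309
Half-width = 1.96·7.89309 ≈ 15.47045
Upper bound: 122 + 15.47045 = 137.47045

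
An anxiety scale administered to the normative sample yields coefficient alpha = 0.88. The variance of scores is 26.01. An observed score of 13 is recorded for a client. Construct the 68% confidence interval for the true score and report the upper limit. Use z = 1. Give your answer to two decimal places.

14.77

SD = √26.01 = 5.10000
SEM = 5.10000 · √(1 − 0.88000) = 5.10000 · √0.12000 ≃ 5.10000 · 0.34641 ≃ 1.76669
Half-width = 1·1.76669 ≃ 1.76669
Upper limit = 13 + 1.76669 ≃ 14.76669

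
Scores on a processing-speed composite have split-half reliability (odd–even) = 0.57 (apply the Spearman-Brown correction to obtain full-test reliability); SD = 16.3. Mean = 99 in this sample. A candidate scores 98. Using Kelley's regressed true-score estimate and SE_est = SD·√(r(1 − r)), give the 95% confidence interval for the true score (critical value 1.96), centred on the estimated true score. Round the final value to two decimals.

[84.03, 112.52]

Spearman-Brown: r = 2(0.57) / (1 + 0.57) = 1.140 / 1.570 ≈ 0.726
Estimated true score = 0.726·98 + (1 − 0.726)·99 ≈ 98.274
SE_est = 16.300·√(0.726·0.274) ≈ 7.269
CI = 98.274 ± 1.96 · 7.269 → [84.027, 112.521]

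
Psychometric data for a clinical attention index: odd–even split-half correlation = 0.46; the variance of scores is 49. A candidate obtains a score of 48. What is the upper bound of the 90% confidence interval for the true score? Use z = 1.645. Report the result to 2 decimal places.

σ = 49^(1/2) = 7.000
Full-length reliability (Spearman-Brown) = 2(0.46)/(1+0.46) ≈ 0.630
The standard error of measurement is 7.000*√(1 − 0.630) ≈ 7.000*0.608 ≈ 4.257.
Margin = 1.645 * 4.257 ≈ 7.003
Upper limit = 48 + 7.003 ≈ 55.003

55.00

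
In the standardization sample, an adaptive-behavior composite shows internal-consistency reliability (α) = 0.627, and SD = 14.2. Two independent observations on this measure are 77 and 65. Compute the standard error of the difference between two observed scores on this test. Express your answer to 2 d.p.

SEM = 14.2000·√(1 − 0.6270) ≈ 8.6725
Standard error of the difference = 8.6725·√2 ≈ 12.2647

12.26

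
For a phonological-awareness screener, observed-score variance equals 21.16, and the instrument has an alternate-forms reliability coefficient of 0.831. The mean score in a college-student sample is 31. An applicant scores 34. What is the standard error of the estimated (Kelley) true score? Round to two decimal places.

1.72

SD = √21.16 = 4.60000
SE_est = 4.60000*√(0.83100*0.16900) ≈ 1.72386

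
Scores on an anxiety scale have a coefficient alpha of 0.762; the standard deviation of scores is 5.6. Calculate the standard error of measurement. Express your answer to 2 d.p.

2.73

SEM = 5.6000 · √(1 − 0.7620) = 5.6000 · √0.2380 ≈ 5.6000 · 0.4879 ≈ 2.7320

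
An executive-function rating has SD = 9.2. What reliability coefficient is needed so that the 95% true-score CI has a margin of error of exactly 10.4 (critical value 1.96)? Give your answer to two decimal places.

SEM needed = half-width / z = 10.4/1.96 ≈ 5.3061
r = 1 − (5.3061/9.2)² ≈ 1 − 0.3326 ≈ 0.6674

0.67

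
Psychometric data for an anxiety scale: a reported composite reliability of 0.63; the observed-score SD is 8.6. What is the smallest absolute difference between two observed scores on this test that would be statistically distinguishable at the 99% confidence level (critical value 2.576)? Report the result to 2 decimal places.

SEM = 8.60000 × √(1 − 0.63000) = 8.60000 × √0.37000 ≈ 8.60000 × 0.60828 ≈ 5.23118
SE_diff = SEM × √2 ≈ 5.23118 × 1.41421 ≈ 7.39800
Smallest detectable difference = 2.576×7.39800 ≈ 19.05725

19.06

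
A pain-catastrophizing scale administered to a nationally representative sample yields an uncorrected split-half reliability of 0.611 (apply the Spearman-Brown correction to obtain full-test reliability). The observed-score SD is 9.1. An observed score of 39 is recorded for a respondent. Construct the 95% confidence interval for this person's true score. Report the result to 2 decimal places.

r_full = 2·0.611 / (1 + 0.611) ≈ 0.7585
The standard error of measurement is 9.1000×√(1 − 0.7585) ≈ 9.1000×0.4914 ≈ 4.4717.
Half-width = 1.96×4.4717 ≈ 8.7644
CI = 39 ± 8.7644 → [30.2356, 47.7644]

[30.24, 47.76]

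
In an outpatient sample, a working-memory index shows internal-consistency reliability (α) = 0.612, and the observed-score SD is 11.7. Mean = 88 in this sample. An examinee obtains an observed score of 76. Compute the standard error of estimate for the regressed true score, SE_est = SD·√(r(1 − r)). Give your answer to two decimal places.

5.70

SE_est = 11.7000*√(0.6120*0.3880) ≃ 5.7013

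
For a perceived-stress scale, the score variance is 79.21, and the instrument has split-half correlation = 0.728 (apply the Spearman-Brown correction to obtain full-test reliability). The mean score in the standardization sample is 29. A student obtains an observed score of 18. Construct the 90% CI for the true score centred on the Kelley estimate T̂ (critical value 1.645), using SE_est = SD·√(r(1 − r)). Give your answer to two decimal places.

σ = 79.21^(1/2) = 8.900
Spearman-Brown: r = 2(0.728) / (1 + 0.728) = 1.456 / 1.728 ≃ 0.843
T̂ = r·X + (1 − r)·M = 0.843*18 + 0.157*29 ≃ 15.167 + 4.565 ≃ 19.731
SE_est = 8.900*√(0.843*0.157) ≃ 3.241
90% CI: 19.731 ± 5.332 ≃ (14.400, 25.063)

[14.40, 25.06]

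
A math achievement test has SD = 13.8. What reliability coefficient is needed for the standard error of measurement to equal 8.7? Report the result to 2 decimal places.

r = 1 − (8.700/13.8)² ≈ 1 − 0.397 ≈ 0.603

0.60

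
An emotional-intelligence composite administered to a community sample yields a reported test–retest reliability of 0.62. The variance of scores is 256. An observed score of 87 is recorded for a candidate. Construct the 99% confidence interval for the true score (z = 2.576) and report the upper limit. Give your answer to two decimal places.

112.41

SD = √256 ≈ 16.000
SEM = 16.000 × √(1 − 0.620) = 16.000 × √0.380 ≈ 16.000 × 0.616 ≈ 9.863
Margin = 2.576 × 9.863 ≈ 25.407
Upper limit = 87 + 25.407 ≈ 112.407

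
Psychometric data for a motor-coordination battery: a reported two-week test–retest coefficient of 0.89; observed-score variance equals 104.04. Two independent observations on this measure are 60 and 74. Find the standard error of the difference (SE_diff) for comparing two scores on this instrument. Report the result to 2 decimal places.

σ = 104.04^(1/2) = 10.20000
The standard error of measurement is 10.20000·√(1 − 0.89000) ≈ 10.20000·0.33166 ≈ 3.38296.
SE_diff = SEM · √2 ≈ 3.38296 · 1.41421 ≈ 4.78422

4.78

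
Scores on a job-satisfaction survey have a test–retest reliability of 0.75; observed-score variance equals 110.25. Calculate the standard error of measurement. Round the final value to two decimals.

SD = √110.25 ≈ 10.50000
The standard error of measurement is 10.50000×√(1 − 0.75000) ≈ 10.50000×0.50000 ≈ 5.25000.

5.25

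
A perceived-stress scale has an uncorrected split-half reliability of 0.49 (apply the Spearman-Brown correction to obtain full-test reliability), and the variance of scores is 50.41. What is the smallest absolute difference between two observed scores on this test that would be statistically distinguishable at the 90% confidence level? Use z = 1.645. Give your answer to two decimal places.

9.66

SD = √50.41 = 7.100
Spearman-Brown: r = 2(0.49) / (1 + 0.49) = 0.980 / 1.490 ≃ 0.658
The standard error of measurement is 7.100*√(1 − 0.658) ≃ 7.100*0.585 ≃ 4.154.
Standard error of the difference = 4.154·√2 ≃ 5.874
Smallest detectable difference = 1.645*5.874 ≃ 9.663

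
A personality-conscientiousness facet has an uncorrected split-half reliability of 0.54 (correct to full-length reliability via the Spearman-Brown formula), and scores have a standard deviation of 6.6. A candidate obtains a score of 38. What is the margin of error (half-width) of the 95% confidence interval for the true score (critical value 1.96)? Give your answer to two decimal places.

Full-length reliability (Spearman-Brown) = 2(0.54)/(1+0.54) ≈ 0.701
The standard error of measurement is 6.600*√(1 − 0.701) ≈ 6.600*0.547 ≈ 3.607.
1.96 * SEM ≈ 7.070

7.07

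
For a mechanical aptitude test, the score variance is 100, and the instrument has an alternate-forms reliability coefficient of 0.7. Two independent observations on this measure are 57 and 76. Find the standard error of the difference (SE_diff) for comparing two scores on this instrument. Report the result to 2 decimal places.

σ = 100^(1/2) = 10.000
The standard error of measurement is 10.000·√(1 − 0.700) ≈ 10.000·0.548 ≈ 5.477.
Standard error of the difference = 5.477·√2 ≈ 7.746

7.75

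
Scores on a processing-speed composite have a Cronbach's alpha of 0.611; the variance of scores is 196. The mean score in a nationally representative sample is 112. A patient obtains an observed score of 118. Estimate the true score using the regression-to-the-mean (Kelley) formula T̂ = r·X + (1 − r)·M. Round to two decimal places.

115.67

T̂ = r·X + (1 − r)·M = 0.6110·118 + 0.3890·112 = 72.0980 + 43.5680 ≈ 115.6660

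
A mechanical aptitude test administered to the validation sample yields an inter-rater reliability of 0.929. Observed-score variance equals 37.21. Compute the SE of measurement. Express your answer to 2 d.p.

SD = √37.21 = 6.10000
SEM = 6.10000 · √(1 − 0.92900) = 6.10000 · √0.07100 ≈ 6.10000 · 0.26646 ≈ 1.62540

1.63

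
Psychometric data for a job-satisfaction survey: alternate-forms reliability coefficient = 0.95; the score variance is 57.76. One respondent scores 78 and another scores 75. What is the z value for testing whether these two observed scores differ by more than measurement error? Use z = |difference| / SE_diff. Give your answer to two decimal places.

SD = √57.76 ≈ 7.600
SEM = 7.600 · √(1 − 0.950) = 7.600 · √0.050 ≈ 7.600 · 0.224 ≈ 1.699
Standard error of the difference = 1.699·√2 ≈ 2.403
z = |78 − 75| / 2.403 = 3 / 2.403 ≈ 1.248

1.25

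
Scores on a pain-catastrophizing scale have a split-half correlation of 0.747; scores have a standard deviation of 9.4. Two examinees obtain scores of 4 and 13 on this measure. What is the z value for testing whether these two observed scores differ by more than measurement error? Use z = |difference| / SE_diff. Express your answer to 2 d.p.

Full-length reliability (Spearman-Brown) = 2(0.747)/(1+0.747) ≈ 0.855
SEM = 9.400 · √(1 − 0.855) = 9.400 · √0.145 ≈ 9.400 · 0.381 ≈ 3.577
SE_diff = SEM · √2 ≈ 3.577 · 1.414 ≈ 5.059
z = 9 / 5.059 ≈ 1.779

1.78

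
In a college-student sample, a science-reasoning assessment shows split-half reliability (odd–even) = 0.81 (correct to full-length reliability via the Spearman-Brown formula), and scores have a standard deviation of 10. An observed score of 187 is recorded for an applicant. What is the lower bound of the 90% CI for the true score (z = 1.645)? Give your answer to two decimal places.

181.67

Full-length reliability (Spearman-Brown) = 2(0.81)/(1+0.81) ≃ 0.8950
The standard error of measurement is 10.0000×√(1 − 0.8950) ≃ 10.0000×0.3240 ≃ 3.2399.
Half-width = 1.645×3.2399 ≃ 5.3297
Lower bound: 187 − 5.3297 = 181.6703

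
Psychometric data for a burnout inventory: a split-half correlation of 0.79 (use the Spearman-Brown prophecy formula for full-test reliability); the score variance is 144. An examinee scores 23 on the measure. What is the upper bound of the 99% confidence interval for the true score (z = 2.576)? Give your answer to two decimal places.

33.59

σ = 144^(1/2) = 12.0000
Full-length reliability (Spearman-Brown) = 2(0.79)/(1+0.79) ≈ 0.8827
SEM = 12.0000 · √(1 − 0.8827) = 12.0000 · √0.1173 ≈ 12.0000 · 0.3425 ≈ 4.1102
2.576 · SEM ≈ 10.5879
Upper limit = 23 + 10.5879 ≈ 33.5879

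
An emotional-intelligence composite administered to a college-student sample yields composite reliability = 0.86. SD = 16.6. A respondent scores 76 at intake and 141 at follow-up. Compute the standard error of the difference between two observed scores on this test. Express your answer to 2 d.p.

8.78

SEM = 16.6000 · √(1 − 0.8600) = 16.6000 · √0.1400 ≈ 16.6000 · 0.3742 ≈ 6.2112
SE_diff = √2 · SEM ≈ 8.7839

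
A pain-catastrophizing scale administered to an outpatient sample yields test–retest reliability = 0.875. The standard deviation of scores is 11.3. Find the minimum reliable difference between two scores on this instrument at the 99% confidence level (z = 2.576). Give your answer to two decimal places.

The standard error of measurement is 11.300*√(1 − 0.875) ≈ 11.300*0.354 ≈ 3.995.
SE_diff = SEM * √2 ≈ 3.995 * 1.414 ≈ 5.650
Smallest detectable difference = 2.576*5.650 ≈ 14.554

14.55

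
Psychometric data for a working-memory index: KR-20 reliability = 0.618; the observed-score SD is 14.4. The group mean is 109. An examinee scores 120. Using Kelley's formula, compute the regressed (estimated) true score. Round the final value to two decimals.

115.80

Estimated true score = 0.618×120 + (1 − 0.618)×109 ≃ 115.798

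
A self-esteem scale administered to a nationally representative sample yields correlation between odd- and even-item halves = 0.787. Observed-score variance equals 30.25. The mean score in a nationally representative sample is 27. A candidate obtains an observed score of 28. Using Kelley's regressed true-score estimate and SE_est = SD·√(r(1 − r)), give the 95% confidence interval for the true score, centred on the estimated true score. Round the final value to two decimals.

SD = √30.25 ≈ 5.500
Spearman-Brown: r = 2(0.787) / (1 + 0.787) = 1.574 / 1.787 ≈ 0.881
T̂ = r·X + (1 − r)·M = 0.881·28 + 0.119·27 ≈ 24.663 + 3.218 ≈ 27.881
SE_est = 5.500·√[r(1 − r)] ≈ 1.782
95% CI: 27.881 ± 3.493 ≈ (24.388, 31.374)

[24.39, 31.37]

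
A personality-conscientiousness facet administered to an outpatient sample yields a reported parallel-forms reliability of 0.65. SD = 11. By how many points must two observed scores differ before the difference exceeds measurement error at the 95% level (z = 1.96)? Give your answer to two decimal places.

18.04

SEM = 11.00000·√(1 − 0.65000) ≃ 6.50769
SE_diff = SEM · √2 ≃ 6.50769 · 1.41421 ≃ 9.20326
Minimum reliable difference = 1.96 · SE_diff ≃ 1.96 · 9.20326 ≃ 18.03839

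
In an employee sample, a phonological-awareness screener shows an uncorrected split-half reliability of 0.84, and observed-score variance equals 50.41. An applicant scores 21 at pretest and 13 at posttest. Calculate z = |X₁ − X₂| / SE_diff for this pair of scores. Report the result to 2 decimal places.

2.70

SD = √50.41 = 7.1000
Full-length reliability (Spearman-Brown) = 2(0.84)/(1+0.84) ≃ 0.9130
The standard error of measurement is 7.1000×√(1 − 0.9130) ≃ 7.1000×0.2949 ≃ 2.0937.
SE_diff = SEM × √2 ≃ 2.0937 × 1.4142 ≃ 2.9609
z = |21 − 13| / 2.9609 = 8 / 2.9609 ≃ 2.7019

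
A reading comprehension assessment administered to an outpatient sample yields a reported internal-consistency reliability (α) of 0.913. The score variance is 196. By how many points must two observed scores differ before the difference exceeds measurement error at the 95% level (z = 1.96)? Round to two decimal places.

11.45

SD = √196 ≈ 14.000
SEM = 14.000 × √(1 − 0.913) = 14.000 × √0.087 ≈ 14.000 × 0.295 ≈ 4.129
Standard error of the difference = 4.129·√2 ≈ 5.840
Minimum reliable difference = 1.96 × SE_diff ≈ 1.96 × 5.840 ≈ 11.446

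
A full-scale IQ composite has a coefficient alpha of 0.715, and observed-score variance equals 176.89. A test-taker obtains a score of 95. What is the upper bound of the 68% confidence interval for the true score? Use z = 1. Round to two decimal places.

SD = √176.89 = 13.3000
SEM = 13.3000 * √(1 − 0.7150) = 13.3000 * √0.2850 ≈ 13.3000 * 0.5339 ≈ 7.1003
Half-width = 1*7.1003 ≈ 7.1003
Upper limit = 95 + 7.1003 ≈ 102.1003

102.10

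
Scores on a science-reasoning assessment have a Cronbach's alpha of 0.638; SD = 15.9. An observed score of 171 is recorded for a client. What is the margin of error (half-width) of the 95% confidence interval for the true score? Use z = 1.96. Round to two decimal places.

SEM = 15.90000×√(1 − 0.63800) ≈ 9.56646
Margin = 1.96 × 9.56646 ≈ 18.75027

18.75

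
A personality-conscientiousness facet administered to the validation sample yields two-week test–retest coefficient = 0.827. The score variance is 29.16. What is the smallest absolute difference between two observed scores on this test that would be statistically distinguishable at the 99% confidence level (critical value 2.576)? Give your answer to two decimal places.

σ = 29.16^(1/2) = 5.40000
SEM = 5.40000 · √(1 − 0.82700) = 5.40000 · √0.17300 ≈ 5.40000 · 0.41593 ≈ 2.24604
Standard error of the difference = 2.24604·√2 ≈ 3.17638
Smallest detectable difference = 2.576·3.17638 ≈ 8.18234

8.18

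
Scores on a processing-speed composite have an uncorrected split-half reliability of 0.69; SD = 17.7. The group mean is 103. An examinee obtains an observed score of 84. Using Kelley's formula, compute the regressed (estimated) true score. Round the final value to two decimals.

Spearman-Brown: r = 2(0.69) / (1 + 0.69) = 1.3800 / 1.6900 ≈ 0.8166
Estimated true score = 0.8166·84 + (1 − 0.8166)·103 ≈ 87.4852

87.49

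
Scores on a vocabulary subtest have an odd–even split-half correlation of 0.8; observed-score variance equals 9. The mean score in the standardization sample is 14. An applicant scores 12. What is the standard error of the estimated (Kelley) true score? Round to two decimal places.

0.94

σ = 9^(1/2) = 3.0000
Full-length reliability (Spearman-Brown) = 2(0.8)/(1+0.8) ≈ 0.8889
SE_est = 3.0000·√[r(1 − r)] ≈ 0.9428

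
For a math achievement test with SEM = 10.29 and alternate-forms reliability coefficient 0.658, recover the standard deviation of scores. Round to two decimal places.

SD = 10.29 / √(1 − 0.658) ≈ 17.596

17.60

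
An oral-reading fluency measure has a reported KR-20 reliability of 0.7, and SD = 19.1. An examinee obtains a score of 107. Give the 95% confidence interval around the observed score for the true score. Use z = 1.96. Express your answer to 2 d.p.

[86.50, 127.50]

SEM = 19.1000 * √(1 − 0.7000) = 19.1000 * √0.3000 ≈ 19.1000 * 0.5477 ≈ 10.4615
Margin = 1.96 * 10.4615 ≈ 20.5045
95% CI: 107 ± 20.5045 = [86.4955, 127.5045]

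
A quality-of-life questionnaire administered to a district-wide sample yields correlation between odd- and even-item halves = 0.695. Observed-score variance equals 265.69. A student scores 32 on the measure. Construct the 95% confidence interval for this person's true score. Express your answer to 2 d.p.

[18.45, 45.55]

SD = √265.69 ≈ 16.300
r_full = 2·0.695 / (1 + 0.695) ≈ 0.820
The standard error of measurement is 16.300*√(1 − 0.820) ≈ 16.300*0.424 ≈ 6.914.
Margin = 1.96 * 6.914 ≈ 13.552
Interval: (18.448, 45.552)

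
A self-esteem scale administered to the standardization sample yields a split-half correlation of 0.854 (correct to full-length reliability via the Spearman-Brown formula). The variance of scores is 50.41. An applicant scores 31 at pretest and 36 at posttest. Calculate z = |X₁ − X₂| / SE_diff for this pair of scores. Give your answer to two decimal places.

1.77

σ = 50.41^(1/2) = 7.10000
Full-length reliability (Spearman-Brown) = 2(0.854)/(1+0.854) ≈ 0.92125
SEM = 7.10000 * √(1 − 0.92125) = 7.10000 * √0.07875 ≈ 7.10000 * 0.28062 ≈ 1.99242
SE_diff = √2 * SEM ≈ 2.81770
z = |31 − 36| / 2.81770 = 5 / 2.81770 ≈ 1.77450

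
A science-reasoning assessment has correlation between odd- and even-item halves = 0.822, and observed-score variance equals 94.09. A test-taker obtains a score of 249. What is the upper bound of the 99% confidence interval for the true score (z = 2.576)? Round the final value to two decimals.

SD = √94.09 ≈ 9.700
Full-length reliability (Spearman-Brown) = 2(0.822)/(1+0.822) ≈ 0.902
The standard error of measurement is 9.700×√(1 − 0.902) ≈ 9.700×0.313 ≈ 3.032.
2.576 × SEM ≈ 7.810
Upper limit = 249 + 7.810 ≈ 256.810

256.81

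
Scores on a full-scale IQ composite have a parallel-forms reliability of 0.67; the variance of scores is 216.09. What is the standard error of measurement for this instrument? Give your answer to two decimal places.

SD = √216.09 = 14.70000
SEM = 14.70000 · √(1 − 0.67000) = 14.70000 · √0.33000 ≈ 14.70000 · 0.57446 ≈ 8.44451

8.44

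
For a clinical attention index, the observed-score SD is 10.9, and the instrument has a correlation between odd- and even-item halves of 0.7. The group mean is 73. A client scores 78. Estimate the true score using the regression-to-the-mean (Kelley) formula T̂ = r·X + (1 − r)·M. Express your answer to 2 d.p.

Full-length reliability (Spearman-Brown) = 2(0.7)/(1+0.7) ≃ 0.8235
T̂ = 0.8235(78) + 0.1765(73) ≃ 77.1176

77.12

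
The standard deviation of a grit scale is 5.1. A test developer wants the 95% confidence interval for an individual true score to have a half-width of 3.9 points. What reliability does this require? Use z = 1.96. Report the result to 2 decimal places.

SEM needed = half-width / z = 3.9/1.96 ≈ 1.98980
Required reliability = 1 − (SEM/SD)² = 1 − 0.15222 ≈ 0.84778

0.85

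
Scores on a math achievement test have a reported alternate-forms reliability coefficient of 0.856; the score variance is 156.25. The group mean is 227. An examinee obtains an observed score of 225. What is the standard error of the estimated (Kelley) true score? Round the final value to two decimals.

SD = √156.25 = 12.5000
SE_est = SD * √(r(1 − r)) = 12.5000 * √0.1233 ≈ 12.5000 * 0.3511 ≈ 4.3886

4.39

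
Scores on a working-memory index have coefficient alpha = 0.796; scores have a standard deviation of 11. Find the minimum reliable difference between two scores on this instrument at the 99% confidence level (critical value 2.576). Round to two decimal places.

18.10

SEM = 11.00000·√(1 − 0.79600) ≈ 4.96830
SE_diff = √2 · SEM ≈ 7.02624
Smallest detectable difference = 2.576·7.02624 ≈ 18.09959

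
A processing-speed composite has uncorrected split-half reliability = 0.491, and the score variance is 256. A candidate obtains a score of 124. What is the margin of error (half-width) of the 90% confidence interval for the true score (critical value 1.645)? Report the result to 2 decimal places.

15.38

SD = √256 ≈ 16.00000
Full-length reliability (Spearman-Brown) = 2(0.491)/(1+0.491) ≈ 0.65862
SEM = 16.00000 · √(1 − 0.65862) = 16.00000 · √0.34138 ≈ 16.00000 · 0.58428 ≈ 9.34846
1.645 · SEM ≈ 15.37822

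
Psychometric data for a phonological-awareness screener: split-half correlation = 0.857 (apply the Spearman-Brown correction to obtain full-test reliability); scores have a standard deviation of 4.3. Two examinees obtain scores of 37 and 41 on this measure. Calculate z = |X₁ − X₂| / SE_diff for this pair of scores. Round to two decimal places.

2.37

Spearman-Brown: r = 2(0.857) / (1 + 0.857) = 1.71400 / 1.85700 ≈ 0.92299
SEM = 4.30000·√(1 − 0.92299) ≈ 1.19325
Standard error of the difference = 1.19325·√2 ≈ 1.68751
z = |37 − 41| / 1.68751 = 4 / 1.68751 ≈ 2.37036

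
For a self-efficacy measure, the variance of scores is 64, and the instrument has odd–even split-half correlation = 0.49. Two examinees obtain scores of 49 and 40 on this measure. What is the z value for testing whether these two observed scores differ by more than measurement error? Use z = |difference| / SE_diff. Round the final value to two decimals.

SD = √64 ≈ 8.000
Spearman-Brown: r = 2(0.49) / (1 + 0.49) = 0.980 / 1.490 ≈ 0.658
SEM = 8.000×√(1 − 0.658) ≈ 4.680
SE_diff = √2 × SEM ≈ 6.619
z = 9 / 6.619 ≈ 1.360

1.36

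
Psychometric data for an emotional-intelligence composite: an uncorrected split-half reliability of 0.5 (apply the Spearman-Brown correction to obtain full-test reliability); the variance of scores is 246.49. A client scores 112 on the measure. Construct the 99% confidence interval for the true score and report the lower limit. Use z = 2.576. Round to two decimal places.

SD = √246.49 ≈ 15.7000
r_full = 2·0.5 / (1 + 0.5) ≈ 0.6667
SEM = 15.7000·√(1 − 0.6667) ≈ 9.0644
Half-width = 2.576·9.0644 ≈ 23.3499
Lower bound: 112 − 23.3499 = 88.6501

88.65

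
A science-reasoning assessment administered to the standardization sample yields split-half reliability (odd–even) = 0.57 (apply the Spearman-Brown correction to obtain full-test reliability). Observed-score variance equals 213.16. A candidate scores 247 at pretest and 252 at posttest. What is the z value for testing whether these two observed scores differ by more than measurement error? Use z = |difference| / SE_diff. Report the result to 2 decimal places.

SD = √213.16 ≃ 14.6000
Full-length reliability (Spearman-Brown) = 2(0.57)/(1+0.57) ≃ 0.7261
SEM = 14.6000 · √(1 − 0.7261) = 14.6000 · √0.2739 ≃ 14.6000 · 0.5233 ≃ 7.6408
SE_diff = SEM · √2 ≃ 7.6408 · 1.4142 ≃ 10.8057
z = 5 / 10.8057 ≃ 0.4627

0.46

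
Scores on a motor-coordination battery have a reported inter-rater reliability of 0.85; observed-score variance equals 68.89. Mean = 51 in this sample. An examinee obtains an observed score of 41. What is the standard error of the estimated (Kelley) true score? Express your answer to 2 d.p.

2.96

SD = √68.89 ≈ 8.300
SE_est = SD × √(r(1 − r)) = 8.300 × √0.128 ≈ 8.300 × 0.357 ≈ 2.964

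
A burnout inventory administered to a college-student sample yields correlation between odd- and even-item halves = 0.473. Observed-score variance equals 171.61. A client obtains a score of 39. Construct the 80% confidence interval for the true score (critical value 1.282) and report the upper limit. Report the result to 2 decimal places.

σ = 171.61^(1/2) = 13.100
Spearman-Brown: r = 2(0.473) / (1 + 0.473) = 0.946 / 1.473 ≈ 0.642
The standard error of measurement is 13.100×√(1 − 0.642) ≈ 13.100×0.598 ≈ 7.836.
Half-width = 1.282×7.836 ≈ 10.045
Upper bound: 39 + 10.045 = 49.045

49.05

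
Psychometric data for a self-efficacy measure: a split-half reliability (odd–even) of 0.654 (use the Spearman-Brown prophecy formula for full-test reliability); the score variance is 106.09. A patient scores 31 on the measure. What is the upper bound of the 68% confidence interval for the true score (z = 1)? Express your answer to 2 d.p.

35.71

SD = √106.09 ≈ 10.300
Spearman-Brown: r = 2(0.654) / (1 + 0.654) = 1.308 / 1.654 ≈ 0.791
SEM = 10.300×√(1 − 0.791) ≈ 4.711
Half-width = 1×4.711 ≈ 4.711
Upper bound: 31 + 4.711 = 35.711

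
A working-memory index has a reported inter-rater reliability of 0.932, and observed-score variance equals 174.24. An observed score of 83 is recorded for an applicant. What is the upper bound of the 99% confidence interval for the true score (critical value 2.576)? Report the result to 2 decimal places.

SD = √174.24 ≈ 13.2000
SEM = 13.2000 · √(1 − 0.9320) = 13.2000 · √0.0680 ≈ 13.2000 · 0.2608 ≈ 3.4421
2.576 · SEM ≈ 8.8669
Upper limit = 83 + 8.8669 ≈ 91.8669

91.87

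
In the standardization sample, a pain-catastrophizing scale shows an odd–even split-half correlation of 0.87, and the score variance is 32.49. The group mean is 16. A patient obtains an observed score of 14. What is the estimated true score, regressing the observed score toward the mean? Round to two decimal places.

r_full = 2·0.87 / (1 + 0.87) ≈ 0.93048
T̂ = r·X + (1 − r)·M = 0.93048×14 + 0.06952×16 ≈ 13.02674 + 1.11230 ≈ 14.13904

14.14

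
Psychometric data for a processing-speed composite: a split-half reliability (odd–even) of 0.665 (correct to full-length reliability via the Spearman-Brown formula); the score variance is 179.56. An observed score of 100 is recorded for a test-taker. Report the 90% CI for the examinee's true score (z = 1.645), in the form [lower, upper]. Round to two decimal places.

σ = 179.56^(1/2) = 13.400
Spearman-Brown: r = 2(0.665) / (1 + 0.665) = 1.330 / 1.665 ≈ 0.799
The standard error of measurement is 13.400*√(1 − 0.799) ≈ 13.400*0.449 ≈ 6.011.
Half-width = 1.645*6.011 ≈ 9.887
CI = 100 ± 9.887 → [90.113, 109.887]

[90.11, 109.89]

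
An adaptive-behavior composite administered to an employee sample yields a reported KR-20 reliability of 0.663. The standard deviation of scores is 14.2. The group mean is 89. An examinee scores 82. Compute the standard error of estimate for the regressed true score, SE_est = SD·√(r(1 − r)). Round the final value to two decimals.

SE_est = SD × √(r(1 − r)) = 14.2000 × √0.2234 ≈ 14.2000 × 0.4727 ≈ 6.7121

6.71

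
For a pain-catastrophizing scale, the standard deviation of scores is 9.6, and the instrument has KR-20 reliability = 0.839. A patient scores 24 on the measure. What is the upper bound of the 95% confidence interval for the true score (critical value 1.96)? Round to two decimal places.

31.55

SEM = 9.60000×√(1 − 0.83900) ≈ 3.85198
Half-width = 1.96×3.85198 ≈ 7.54988
Upper limit = 24 + 7.54988 ≈ 31.54988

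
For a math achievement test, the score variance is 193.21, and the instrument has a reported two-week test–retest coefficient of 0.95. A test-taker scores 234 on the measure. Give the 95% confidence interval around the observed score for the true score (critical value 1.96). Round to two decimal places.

[227.91, 240.09]

SD = √193.21 ≃ 13.900
The standard error of measurement is 13.900·√(1 − 0.950) ≃ 13.900·0.224 ≃ 3.108.
Margin = 1.96 · 3.108 ≃ 6.092
95% CI: 234 ± 6.092 = [227.908, 240.092]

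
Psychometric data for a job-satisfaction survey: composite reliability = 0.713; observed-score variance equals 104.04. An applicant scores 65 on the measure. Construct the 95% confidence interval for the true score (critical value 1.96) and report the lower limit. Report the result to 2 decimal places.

54.29

SD = √104.04 = 10.20000
SEM = 10.20000 × √(1 − 0.71300) = 10.20000 × √0.28700 ≈ 10.20000 × 0.53572 ≈ 5.46438
Margin = 1.96 × 5.46438 ≈ 10.71019
Lower limit = 65 − 10.71019 ≈ 54.28981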